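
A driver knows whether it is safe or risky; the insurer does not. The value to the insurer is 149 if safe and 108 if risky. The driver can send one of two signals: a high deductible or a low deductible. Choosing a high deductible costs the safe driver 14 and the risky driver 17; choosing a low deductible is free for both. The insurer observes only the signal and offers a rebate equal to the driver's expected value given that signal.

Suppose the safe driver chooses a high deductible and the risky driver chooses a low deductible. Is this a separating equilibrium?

If types separate, high deductible earns payment 149 and low deductible earns 108.
Safe: high deductible gives 149 − 14 = 135; low deductible gives 108 − 0 = 108. No deviation. ✓
Risky: low deductible gives 108 − 0 = 108; high deductible gives 149 − 17 = 132. Would deviate. ✗

No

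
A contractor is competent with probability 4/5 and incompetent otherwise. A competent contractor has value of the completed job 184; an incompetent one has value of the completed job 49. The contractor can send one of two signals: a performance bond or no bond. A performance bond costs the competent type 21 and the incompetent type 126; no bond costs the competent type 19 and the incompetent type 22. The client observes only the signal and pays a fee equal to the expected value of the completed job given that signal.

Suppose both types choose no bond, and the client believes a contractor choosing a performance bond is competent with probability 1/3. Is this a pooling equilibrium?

On the equilibrium path (no bond) the client holds the prior 4/5 and pays 4/5·184 + 1/5·49 = 157. Off-path (bond) belief 1/3 gives 1/3·184 + 2/3·49 = 94.
Competent: no bond gives 157 − 19 = 138; bond gives 94 − 21 = 73. Stays. ✓
Incompetent: no bond gives 157 − 22 = 135; bond gives 94 − 126 = -32. Stays. ✓
Beliefs are Bayes-consistent on-path and both types best-respond.

Yes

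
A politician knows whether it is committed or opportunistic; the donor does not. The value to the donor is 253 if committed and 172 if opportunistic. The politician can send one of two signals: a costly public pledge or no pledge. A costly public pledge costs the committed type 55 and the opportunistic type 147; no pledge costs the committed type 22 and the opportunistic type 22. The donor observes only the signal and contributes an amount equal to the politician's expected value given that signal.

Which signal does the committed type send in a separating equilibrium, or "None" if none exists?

Try committed → pledge, opportunistic → no pledge:
  If types separate, pledge earns payment 253 and no pledge earns 172.
  Committed: pledge gives 253 − 55 = 198; no pledge gives 172 − 22 = 150. No deviation. ✓
  Opportunistic: no pledge gives 172 − 22 = 150; pledge gives 253 − 147 = 106. No deviation. ✓
Both hold — the committed type sends pledge.

pledge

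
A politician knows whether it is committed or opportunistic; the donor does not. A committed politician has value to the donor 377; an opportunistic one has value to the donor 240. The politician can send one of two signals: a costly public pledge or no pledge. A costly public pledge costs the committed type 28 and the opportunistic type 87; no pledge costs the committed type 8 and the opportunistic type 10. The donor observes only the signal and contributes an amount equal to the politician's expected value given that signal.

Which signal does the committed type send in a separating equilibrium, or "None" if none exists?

Try committed → pledge, opportunistic → no pledge:
  If types separate, pledge earns payment 377 and no pledge earns 240.
  Committed: pledge gives 377 − 28 = 349; no pledge gives 240 − 8 = 232. No deviation. ✓
  Opportunistic: no pledge gives 240 − 10 = 230; pledge gives 377 − 87 = 290. Would deviate. ✗
Try committed → no pledge, opportunistic → pledge:
  If types separate, no pledge earns payment 377 and pledge earns 240.
  Committed: no pledge gives 377 − 8 = 369; pledge gives 240 − 28 = 212. No deviation. ✓
  Opportunistic: pledge gives 240 − 87 = 153; no pledge gives 377 − 10 = 367. Would deviate. ✗
Neither assignment is incentive-compatible.

None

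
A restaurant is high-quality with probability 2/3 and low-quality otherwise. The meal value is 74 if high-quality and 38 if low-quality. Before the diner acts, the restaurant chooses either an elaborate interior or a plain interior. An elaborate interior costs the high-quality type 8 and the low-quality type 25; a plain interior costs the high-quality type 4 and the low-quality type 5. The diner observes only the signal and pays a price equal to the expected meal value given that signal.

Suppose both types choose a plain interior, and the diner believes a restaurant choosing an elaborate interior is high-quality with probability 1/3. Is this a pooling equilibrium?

Yes

On the equilibrium path (plain interior) the diner holds the prior 2/3 and pays 2/3·74 + 1/3·38 = 62. Off-path (elaborate interior) belief 1/3 gives 1/3·74 + 2/3·38 = 50.
High-quality: plain interior gives 62 − 4 = 58; elaborate interior gives 50 − 8 = 42. Stays. ✓
Low-quality: plain interior gives 62 − 5 = 57; elaborate interior gives 50 − 25 = 25. Stays. ✓
Beliefs are Bayes-consistent on-path and both types best-respond.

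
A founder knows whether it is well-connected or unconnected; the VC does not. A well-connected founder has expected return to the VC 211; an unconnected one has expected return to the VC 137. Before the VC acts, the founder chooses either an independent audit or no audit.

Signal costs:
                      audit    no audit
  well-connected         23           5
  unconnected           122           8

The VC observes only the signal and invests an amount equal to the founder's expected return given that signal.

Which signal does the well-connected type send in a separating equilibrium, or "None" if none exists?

Try well-connected → audit, unconnected → no audit:
  Under separation the VC infers type exactly: audit → well-connected (pays 211), no audit → unconnected (pays 137).
  Well-connected: audit gives 211 − 23 = 188; no audit gives 137 − 5 = 132. No deviation. ✓
  Unconnected: no audit gives 137 − 8 = 129; audit gives 211 − 122 = 89. No deviation. ✓
Both hold — the well-connected type sends audit.

audit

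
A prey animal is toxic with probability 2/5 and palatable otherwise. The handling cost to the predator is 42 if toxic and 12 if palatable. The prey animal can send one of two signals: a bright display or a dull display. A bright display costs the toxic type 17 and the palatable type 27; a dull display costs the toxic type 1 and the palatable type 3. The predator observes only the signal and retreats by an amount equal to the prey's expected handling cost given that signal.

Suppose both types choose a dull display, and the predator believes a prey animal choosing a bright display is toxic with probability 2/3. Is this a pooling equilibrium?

Yes

At the pooled signal (dull display) the predator holds the prior 2/5 and pays 2/5·42 + 3/5·12 = 24. Off-path (bright display) belief 2/3 gives 2/3·42 + 1/3·12 = 32.
Toxic: dull display gives 24 − 1 = 23; bright display gives 32 − 17 = 15. Stays. ✓
Palatable: dull display gives 24 − 3 = 21; bright display gives 32 − 27 = 5. Stays. ✓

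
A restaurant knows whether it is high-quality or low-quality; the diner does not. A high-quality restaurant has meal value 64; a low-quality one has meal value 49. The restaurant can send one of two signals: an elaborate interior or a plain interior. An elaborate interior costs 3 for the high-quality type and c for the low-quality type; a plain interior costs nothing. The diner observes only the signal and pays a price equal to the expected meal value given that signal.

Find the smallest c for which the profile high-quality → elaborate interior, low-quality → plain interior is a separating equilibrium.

15

Under separation: elaborate interior → high-quality (pays 64); plain interior → low-quality (pays 49).
High-quality: 64 − 3 = 61 ≥ 49 − 0 = 49. Holds regardless of c. ✓
Low-quality: 49 − 0 ≥ 64 − c, so c ≥ 64 − 49 = 15.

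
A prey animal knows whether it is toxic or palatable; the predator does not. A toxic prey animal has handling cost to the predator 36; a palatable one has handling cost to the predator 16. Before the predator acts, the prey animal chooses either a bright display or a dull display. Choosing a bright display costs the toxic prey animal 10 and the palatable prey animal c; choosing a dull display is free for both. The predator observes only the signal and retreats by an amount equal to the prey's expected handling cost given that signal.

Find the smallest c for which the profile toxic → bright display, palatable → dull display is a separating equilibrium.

Under separation: bright display → toxic (pays 36); dull display → palatable (pays 16).
Toxic: 36 − 10 = 26 ≥ 16 − 0 = 16. Holds regardless of c. ✓
Palatable: 16 − 0 ≥ 36 − c, so c ≥ 36 − 16 = 20.

20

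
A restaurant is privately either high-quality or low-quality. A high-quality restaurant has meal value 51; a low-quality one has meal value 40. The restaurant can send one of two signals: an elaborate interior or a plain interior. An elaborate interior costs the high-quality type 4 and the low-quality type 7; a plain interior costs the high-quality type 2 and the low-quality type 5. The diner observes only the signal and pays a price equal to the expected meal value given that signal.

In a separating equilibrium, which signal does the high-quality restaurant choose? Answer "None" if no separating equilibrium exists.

Try high-quality → elaborate interior, low-quality → plain interior:
  If types separate, elaborate interior earns payment 51 and plain interior earns 40.
  High-quality: elaborate interior gives 51 − 4 = 47; plain interior gives 40 − 2 = 38. No deviation. ✓
  Low-quality: plain interior gives 40 − 5 = 35; elaborate interior gives 51 − 7 = 44. Would deviate. ✗
Try high-quality → plain interior, low-quality → elaborate interior:
  If types separate, plain interior earns payment 51 and elaborate interior earns 40.
  High-quality: plain interior gives 51 − 2 = 49; elaborate interior gives 40 − 4 = 36. No deviation. ✓
  Low-quality: elaborate interior gives 40 − 7 = 33; plain interior gives 51 − 5 = 46. Would deviate. ✗
Neither assignment is incentive-compatible.

None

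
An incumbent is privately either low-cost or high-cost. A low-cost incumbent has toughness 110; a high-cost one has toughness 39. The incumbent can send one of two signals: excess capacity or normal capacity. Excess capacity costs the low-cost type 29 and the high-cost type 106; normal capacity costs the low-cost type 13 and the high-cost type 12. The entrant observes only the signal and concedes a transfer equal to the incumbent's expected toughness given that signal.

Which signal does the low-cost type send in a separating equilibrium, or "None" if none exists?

excess capacity

Try low-cost → excess capacity, high-cost → normal capacity:
  Under separation the entrant infers type exactly: excess capacity → low-cost (pays 110), normal capacity → high-cost (pays 39).
  Low-cost: excess capacity gives 110 − 29 = 81; normal capacity gives 39 − 13 = 26. No deviation. ✓
  High-cost: normal capacity gives 39 − 12 = 27; excess capacity gives 110 − 106 = 4. No deviation. ✓
Both hold — the low-cost type sends excess capacity.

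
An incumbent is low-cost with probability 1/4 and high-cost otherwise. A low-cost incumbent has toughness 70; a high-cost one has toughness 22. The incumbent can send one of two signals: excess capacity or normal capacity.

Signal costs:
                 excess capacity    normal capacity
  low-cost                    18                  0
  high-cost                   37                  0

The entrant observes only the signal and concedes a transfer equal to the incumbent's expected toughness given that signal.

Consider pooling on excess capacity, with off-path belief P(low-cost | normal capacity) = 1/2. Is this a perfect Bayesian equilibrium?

On the equilibrium path (excess capacity) the entrant holds the prior 1/4 and pays 1/4·70 + 3/4·22 = 34. Off-path (normal capacity) belief 1/2 gives 1/2·70 + 1/2·22 = 46.
Low-cost: excess capacity gives 34 − 18 = 16; normal capacity gives 46 − 0 = 46. Deviates. ✗
High-cost: excess capacity gives 34 − 37 = -3; normal capacity gives 46 − 0 = 46. Deviates. ✗

No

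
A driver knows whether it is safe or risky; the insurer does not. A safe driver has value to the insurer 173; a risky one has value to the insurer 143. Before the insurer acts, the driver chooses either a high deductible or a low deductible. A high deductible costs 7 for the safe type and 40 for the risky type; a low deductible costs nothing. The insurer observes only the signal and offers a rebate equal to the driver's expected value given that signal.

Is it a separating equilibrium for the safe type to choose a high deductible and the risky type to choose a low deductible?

Yes

Under separation the insurer infers type exactly: high deductible → safe (pays 173), low deductible → risky (pays 143).
Safe: high deductible gives 173 − 7 = 166; low deductible gives 143 − 0 = 143. No deviation. ✓
Risky: low deductible gives 143 − 0 = 143; high deductible gives 173 − 40 = 133. No deviation. ✓
Both incentive constraints hold.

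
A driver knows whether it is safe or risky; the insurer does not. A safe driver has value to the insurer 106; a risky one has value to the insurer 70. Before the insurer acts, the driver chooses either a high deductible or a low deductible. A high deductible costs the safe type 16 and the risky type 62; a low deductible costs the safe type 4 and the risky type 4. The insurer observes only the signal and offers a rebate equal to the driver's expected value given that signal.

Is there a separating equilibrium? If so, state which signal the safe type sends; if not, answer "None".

Try safe → high deductible, risky → low deductible:
  If types separate, high deductible earns payment 106 and low deductible earns 70.
  Safe: high deductible gives 106 − 16 = 90; low deductible gives 70 − 4 = 66. No deviation. ✓
  Risky: low deductible gives 70 − 4 = 66; high deductible gives 106 − 62 = 44. No deviation. ✓
Both hold — the safe type sends high deductible.

high deductible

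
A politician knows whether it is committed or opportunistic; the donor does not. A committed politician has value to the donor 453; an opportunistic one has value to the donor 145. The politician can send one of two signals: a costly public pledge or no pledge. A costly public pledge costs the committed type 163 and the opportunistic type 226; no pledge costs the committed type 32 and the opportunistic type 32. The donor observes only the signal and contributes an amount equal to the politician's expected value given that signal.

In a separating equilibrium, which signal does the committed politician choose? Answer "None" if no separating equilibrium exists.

None

Try committed → pledge, opportunistic → no pledge:
  If types separate, pledge earns payment 453 and no pledge earns 145.
  Committed: pledge gives 453 − 163 = 290; no pledge gives 145 − 32 = 113. No deviation. ✓
  Opportunistic: no pledge gives 145 − 32 = 113; pledge gives 453 − 226 = 227. Would deviate. ✗
Try committed → no pledge, opportunistic → pledge:
  If types separate, no pledge earns payment 453 and pledge earns 145.
  Committed: no pledge gives 453 − 32 = 421; pledge gives 145 − 163 = -18. No deviation. ✓
  Opportunistic: pledge gives 145 − 226 = -81; no pledge gives 453 − 32 = 421. Would deviate. ✗
Neither assignment is incentive-compatible.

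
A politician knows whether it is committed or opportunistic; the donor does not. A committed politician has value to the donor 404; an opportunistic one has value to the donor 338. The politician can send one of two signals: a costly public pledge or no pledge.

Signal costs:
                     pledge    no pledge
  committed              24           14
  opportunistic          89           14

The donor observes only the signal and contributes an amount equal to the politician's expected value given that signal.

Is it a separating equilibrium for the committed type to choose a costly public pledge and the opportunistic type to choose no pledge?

Yes

If types separate, pledge earns payment 404 and no pledge earns 338.
Committed: pledge gives 404 − 24 = 380; no pledge gives 338 − 14 = 324. No deviation. ✓
Opportunistic: no pledge gives 338 − 14 = 324; pledge gives 404 − 89 = 315. No deviation. ✓
Neither type gains from mimicking the other.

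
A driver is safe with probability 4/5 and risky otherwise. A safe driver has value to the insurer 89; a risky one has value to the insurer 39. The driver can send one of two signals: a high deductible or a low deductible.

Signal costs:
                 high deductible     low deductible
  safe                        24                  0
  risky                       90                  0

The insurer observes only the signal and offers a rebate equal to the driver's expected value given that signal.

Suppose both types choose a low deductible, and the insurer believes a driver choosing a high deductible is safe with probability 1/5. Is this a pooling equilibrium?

At the pooled signal (low deductible) the insurer holds the prior 4/5 and pays 4/5·89 + 1/5·39 = 79. Off-path (high deductible) belief 1/5 gives 1/5·89 + 4/5·39 = 49.
Safe: low deductible gives 79 − 0 = 79; high deductible gives 49 − 24 = 25. Stays. ✓
Risky: low deductible gives 79 − 0 = 79; high deductible gives 49 − 90 = -41. Stays. ✓

Yes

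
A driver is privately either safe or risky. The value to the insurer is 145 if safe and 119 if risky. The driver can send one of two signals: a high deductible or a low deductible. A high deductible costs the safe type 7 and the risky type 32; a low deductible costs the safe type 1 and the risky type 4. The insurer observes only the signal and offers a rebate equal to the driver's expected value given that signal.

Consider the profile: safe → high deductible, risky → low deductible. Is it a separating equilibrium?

If types separate, high deductible earns payment 145 and low deductible earns 119.
Safe: high deductible gives 145 − 7 = 138; low deductible gives 119 − 1 = 118. No deviation. ✓
Risky: low deductible gives 119 − 4 = 115; high deductible gives 145 − 32 = 113. No deviation. ✓
Both incentive constraints hold.

Yes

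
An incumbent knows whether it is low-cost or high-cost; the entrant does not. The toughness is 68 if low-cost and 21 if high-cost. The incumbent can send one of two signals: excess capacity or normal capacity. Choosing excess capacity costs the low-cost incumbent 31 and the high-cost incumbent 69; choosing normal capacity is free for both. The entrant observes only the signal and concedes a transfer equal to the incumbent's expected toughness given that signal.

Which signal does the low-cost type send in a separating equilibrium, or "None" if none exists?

Try low-cost → excess capacity, high-cost → normal capacity:
  Under separation the entrant infers type exactly: excess capacity → low-cost (pays 68), normal capacity → high-cost (pays 21).
  Low-cost: excess capacity gives 68 − 31 = 37; normal capacity gives 21 − 0 = 21. No deviation. ✓
  High-cost: normal capacity gives 21 − 0 = 21; excess capacity gives 68 − 69 = -1. No deviation. ✓
Both hold — the low-cost type sends excess capacity.

excess capacity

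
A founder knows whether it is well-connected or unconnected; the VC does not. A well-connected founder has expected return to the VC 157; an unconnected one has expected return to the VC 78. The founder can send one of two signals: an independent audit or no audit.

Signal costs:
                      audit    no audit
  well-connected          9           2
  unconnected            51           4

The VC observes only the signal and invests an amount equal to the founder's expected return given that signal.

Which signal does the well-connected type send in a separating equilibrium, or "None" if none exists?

Try well-connected → audit, unconnected → no audit:
  Under separation the VC infers type exactly: audit → well-connected (pays 157), no audit → unconnected (pays 78).
  Well-connected: audit gives 157 − 9 = 148; no audit gives 78 − 2 = 76. No deviation. ✓
  Unconnected: no audit gives 78 − 4 = 74; audit gives 157 − 51 = 106. Would deviate. ✗
Try well-connected → no audit, unconnected → audit:
  Under separation the VC infers type exactly: no audit → well-connected (pays 157), audit → unconnected (pays 78).
  Well-connected: no audit gives 157 − 2 = 155; audit gives 78 − 9 = 69. No deviation. ✓
  Unconnected: audit gives 78 − 51 = 27; no audit gives 157 − 4 = 153. Would deviate. ✗
Neither assignment is incentive-compatible.

None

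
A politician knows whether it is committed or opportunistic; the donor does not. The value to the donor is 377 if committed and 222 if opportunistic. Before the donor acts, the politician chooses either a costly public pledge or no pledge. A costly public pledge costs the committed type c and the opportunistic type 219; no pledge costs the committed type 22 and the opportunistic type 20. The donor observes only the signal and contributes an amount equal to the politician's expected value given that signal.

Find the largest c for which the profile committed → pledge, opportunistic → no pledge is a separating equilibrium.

177

Under separation: pledge → committed (pays 377); no pledge → opportunistic (pays 222).
Opportunistic: 222 − 20 = 202 ≥ 377 − 219 = 158. Holds regardless of c. ✓
Committed: 377 − c ≥ 222 − 22, so c ≤ 377 − 200 = 177.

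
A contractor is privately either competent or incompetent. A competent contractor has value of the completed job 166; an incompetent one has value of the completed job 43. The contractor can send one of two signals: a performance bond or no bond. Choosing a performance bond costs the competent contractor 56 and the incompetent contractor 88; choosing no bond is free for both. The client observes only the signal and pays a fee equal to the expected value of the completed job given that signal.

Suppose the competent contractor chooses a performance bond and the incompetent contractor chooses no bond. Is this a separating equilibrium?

No

If types separate, bond earns payment 166 and no bond earns 43.
Competent: bond gives 166 − 56 = 110; no bond gives 43 − 0 = 43. No deviation. ✓
Incompetent: no bond gives 43 − 0 = 43; bond gives 166 − 88 = 78. Would deviate. ✗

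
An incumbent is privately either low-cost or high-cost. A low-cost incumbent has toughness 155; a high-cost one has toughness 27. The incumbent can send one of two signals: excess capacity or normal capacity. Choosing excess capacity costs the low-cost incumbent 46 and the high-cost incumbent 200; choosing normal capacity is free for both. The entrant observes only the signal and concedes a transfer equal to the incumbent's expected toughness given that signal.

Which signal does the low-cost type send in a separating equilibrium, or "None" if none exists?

excess capacity

Try low-cost → excess capacity, high-cost → normal capacity:
  Under separation the entrant infers type exactly: excess capacity → low-cost (pays 155), normal capacity → high-cost (pays 27).
  Low-cost: excess capacity gives 155 − 46 = 109; normal capacity gives 27 − 0 = 27. No deviation. ✓
  High-cost: normal capacity gives 27 − 0 = 27; excess capacity gives 155 − 200 = -45. No deviation. ✓
Both hold — the low-cost type sends excess capacity.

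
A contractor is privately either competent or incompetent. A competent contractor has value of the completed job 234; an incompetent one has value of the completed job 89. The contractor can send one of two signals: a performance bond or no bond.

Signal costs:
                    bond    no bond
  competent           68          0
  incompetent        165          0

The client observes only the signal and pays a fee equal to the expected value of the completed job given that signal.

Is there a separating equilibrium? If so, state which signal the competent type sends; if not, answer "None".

Try competent → bond, incompetent → no bond:
  Under separation the client infers type exactly: bond → competent (pays 234), no bond → incompetent (pays 89).
  Competent: bond gives 234 − 68 = 166; no bond gives 89 − 0 = 89. No deviation. ✓
  Incompetent: no bond gives 89 − 0 = 89; bond gives 234 − 165 = 69. No deviation. ✓
Both hold — the competent type sends bond.

bond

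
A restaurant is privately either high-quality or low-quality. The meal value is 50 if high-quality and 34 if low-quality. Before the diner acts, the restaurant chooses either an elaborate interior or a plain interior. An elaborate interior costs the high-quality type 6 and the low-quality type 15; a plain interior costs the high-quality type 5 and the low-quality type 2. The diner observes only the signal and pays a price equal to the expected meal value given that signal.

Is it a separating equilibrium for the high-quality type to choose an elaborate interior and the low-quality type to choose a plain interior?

No

If types separate, elaborate interior earns payment 50 and plain interior earns 34.
High-quality: elaborate interior gives 50 − 6 = 44; plain interior gives 34 − 5 = 29. No deviation. ✓
Low-quality: plain interior gives 34 − 2 = 32; elaborate interior gives 50 − 15 = 35. Would deviate. ✗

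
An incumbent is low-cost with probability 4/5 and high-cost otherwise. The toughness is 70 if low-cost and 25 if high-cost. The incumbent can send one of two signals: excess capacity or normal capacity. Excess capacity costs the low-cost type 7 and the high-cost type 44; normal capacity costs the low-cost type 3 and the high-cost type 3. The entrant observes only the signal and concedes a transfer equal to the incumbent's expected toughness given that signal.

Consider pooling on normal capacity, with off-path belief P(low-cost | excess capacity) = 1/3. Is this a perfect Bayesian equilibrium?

At the pooled signal (normal capacity) the entrant holds the prior 4/5 and pays 4/5·70 + 1/5·25 = 61. Off-path (excess capacity) belief 1/3 gives 1/3·70 + 2/3·25 = 40.
Low-cost: normal capacity gives 61 − 3 = 58; excess capacity gives 40 − 7 = 33. Stays. ✓
High-cost: normal capacity gives 61 − 3 = 58; excess capacity gives 40 − 44 = -4. Stays. ✓

Yes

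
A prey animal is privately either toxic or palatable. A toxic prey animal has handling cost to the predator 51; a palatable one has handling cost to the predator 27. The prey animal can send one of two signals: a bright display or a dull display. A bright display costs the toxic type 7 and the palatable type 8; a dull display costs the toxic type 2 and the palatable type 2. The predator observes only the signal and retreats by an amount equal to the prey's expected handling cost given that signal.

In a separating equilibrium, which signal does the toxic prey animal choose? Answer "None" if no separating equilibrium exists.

None

Try toxic → bright display, palatable → dull display:
  If types separate, bright display earns payment 51 and dull display earns 27.
  Toxic: bright display gives 51 − 7 = 44; dull display gives 27 − 2 = 25. No deviation. ✓
  Palatable: dull display gives 27 − 2 = 25; bright display gives 51 − 8 = 43. Would deviate. ✗
Try toxic → dull display, palatable → bright display:
  If types separate, dull display earns payment 51 and bright display earns 27.
  Toxic: dull display gives 51 − 2 = 49; bright display gives 27 − 7 = 20. No deviation. ✓
  Palatable: bright display gives 27 − 8 = 19; dull display gives 51 − 2 = 49. Would deviate. ✗
Neither assignment is incentive-compatible.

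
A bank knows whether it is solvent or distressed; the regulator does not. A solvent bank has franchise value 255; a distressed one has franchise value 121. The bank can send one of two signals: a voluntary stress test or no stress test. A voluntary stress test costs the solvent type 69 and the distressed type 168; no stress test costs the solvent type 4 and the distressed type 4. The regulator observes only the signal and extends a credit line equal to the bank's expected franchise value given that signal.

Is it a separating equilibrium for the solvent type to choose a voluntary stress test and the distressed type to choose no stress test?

Yes

Under separation the regulator infers type exactly: stress test → solvent (pays 255), no stress test → distressed (pays 121).
Solvent: stress test gives 255 − 69 = 186; no stress test gives 121 − 4 = 117. No deviation. ✓
Distressed: no stress test gives 121 − 4 = 117; stress test gives 255 − 168 = 87. No deviation. ✓
Neither type gains from mimicking the other.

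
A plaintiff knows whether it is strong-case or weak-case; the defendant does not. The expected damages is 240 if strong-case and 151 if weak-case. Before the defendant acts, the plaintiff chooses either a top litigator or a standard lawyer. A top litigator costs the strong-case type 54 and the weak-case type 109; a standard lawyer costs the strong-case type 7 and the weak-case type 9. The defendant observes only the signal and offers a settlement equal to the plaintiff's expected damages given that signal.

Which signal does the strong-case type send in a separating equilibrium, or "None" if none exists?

top litigator

Try strong-case → top litigator, weak-case → standard lawyer:
  If types separate, top litigator earns payment 240 and standard lawyer earns 151.
  Strong-case: top litigator gives 240 − 54 = 186; standard lawyer gives 151 − 7 = 144. No deviation. ✓
  Weak-case: standard lawyer gives 151 − 9 = 142; top litigator gives 240 − 109 = 131. No deviation. ✓
Both hold — the strong-case type sends top litigator.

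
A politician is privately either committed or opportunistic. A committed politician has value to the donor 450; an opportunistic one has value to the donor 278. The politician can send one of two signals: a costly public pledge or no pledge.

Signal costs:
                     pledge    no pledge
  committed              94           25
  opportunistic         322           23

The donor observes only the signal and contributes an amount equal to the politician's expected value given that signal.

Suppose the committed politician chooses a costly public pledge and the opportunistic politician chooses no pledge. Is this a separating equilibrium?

If types separate, pledge earns payment 450 and no pledge earns 278.
Committed: pledge gives 450 − 94 = 356; no pledge gives 278 − 25 = 253. No deviation. ✓
Opportunistic: no pledge gives 278 − 23 = 255; pledge gives 450 − 322 = 128. No deviation. ✓
Both incentive constraints hold.

Yes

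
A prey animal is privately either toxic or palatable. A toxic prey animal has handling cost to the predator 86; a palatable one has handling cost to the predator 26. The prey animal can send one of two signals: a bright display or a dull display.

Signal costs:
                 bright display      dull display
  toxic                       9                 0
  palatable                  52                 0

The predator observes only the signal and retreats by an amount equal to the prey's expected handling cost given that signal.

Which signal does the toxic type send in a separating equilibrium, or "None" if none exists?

Try toxic → bright display, palatable → dull display:
  If types separate, bright display earns payment 86 and dull display earns 26.
  Toxic: bright display gives 86 − 9 = 77; dull display gives 26 − 0 = 26. No deviation. ✓
  Palatable: dull display gives 26 − 0 = 26; bright display gives 86 − 52 = 34. Would deviate. ✗
Try toxic → dull display, palatable → bright display:
  If types separate, dull display earns payment 86 and bright display earns 26.
  Toxic: dull display gives 86 − 0 = 86; bright display gives 26 − 9 = 17. No deviation. ✓
  Palatable: bright display gives 26 − 52 = -26; dull display gives 86 − 0 = 86. Would deviate. ✗
Neither assignment is incentive-compatible.

None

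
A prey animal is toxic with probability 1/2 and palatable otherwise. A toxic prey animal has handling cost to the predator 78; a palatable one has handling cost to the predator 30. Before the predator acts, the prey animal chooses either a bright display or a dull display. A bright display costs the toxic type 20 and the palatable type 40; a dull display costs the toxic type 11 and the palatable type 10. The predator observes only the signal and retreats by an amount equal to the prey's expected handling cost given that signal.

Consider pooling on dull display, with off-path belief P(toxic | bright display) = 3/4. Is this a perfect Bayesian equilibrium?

At the pooled signal (dull display) the predator holds the prior 1/2 and pays 1/2·78 + 1/2·30 = 54. Off-path (bright display) belief 3/4 gives 3/4·78 + 1/4·30 = 66.
Toxic: dull display gives 54 − 11 = 43; bright display gives 66 − 20 = 46. Deviates. ✗
Palatable: dull display gives 54 − 10 = 44; bright display gives 66 − 40 = 26. Stays. ✓

No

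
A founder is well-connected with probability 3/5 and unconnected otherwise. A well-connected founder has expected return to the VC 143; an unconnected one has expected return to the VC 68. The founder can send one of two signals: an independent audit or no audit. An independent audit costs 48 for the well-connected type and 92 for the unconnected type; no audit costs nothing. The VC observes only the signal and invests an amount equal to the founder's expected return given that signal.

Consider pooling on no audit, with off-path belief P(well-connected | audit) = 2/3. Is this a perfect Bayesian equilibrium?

Yes

At the pooled signal (no audit) the VC holds the prior 3/5 and pays 3/5·143 + 2/5·68 = 113. Off-path (audit) belief 2/3 gives 2/3·143 + 1/3·68 = 118.
Well-connected: no audit gives 113 − 0 = 113; audit gives 118 − 48 = 70. Stays. ✓
Unconnected: no audit gives 113 − 0 = 113; audit gives 118 − 92 = 26. Stays. ✓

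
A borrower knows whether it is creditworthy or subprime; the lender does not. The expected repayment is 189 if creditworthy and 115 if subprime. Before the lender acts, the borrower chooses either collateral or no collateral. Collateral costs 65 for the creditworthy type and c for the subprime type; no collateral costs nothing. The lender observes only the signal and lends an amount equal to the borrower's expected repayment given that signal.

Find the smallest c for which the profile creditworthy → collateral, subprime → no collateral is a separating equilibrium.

74

Under separation: collateral → creditworthy (pays 189); no collateral → subprime (pays 115).
Creditworthy: 189 − 65 = 124 ≥ 115 − 0 = 115. Holds regardless of c. ✓
Subprime: 115 − 0 ≥ 189 − c, so c ≥ 189 − 115 = 74.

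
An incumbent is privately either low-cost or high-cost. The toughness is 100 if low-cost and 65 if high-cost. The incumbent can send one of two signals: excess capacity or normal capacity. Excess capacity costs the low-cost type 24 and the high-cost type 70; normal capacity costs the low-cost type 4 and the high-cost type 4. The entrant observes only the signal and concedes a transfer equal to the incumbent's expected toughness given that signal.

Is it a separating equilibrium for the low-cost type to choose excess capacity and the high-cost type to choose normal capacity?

If types separate, excess capacity earns payment 100 and normal capacity earns 65.
Low-cost: excess capacity gives 100 − 24 = 76; normal capacity gives 65 − 4 = 61. No deviation. ✓
High-cost: normal capacity gives 65 − 4 = 61; excess capacity gives 100 − 70 = 30. No deviation. ✓
Neither type gains from mimicking the other.

Yes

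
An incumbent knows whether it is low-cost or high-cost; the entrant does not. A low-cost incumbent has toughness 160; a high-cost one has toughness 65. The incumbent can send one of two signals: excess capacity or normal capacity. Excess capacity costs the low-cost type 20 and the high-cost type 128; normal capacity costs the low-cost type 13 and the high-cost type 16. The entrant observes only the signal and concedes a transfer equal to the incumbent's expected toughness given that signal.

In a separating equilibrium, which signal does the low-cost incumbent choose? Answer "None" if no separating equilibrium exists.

excess capacity

Try low-cost → excess capacity, high-cost → normal capacity:
  If types separate, excess capacity earns payment 160 and normal capacity earns 65.
  Low-cost: excess capacity gives 160 − 20 = 140; normal capacity gives 65 − 13 = 52. No deviation. ✓
  High-cost: normal capacity gives 65 − 16 = 49; excess capacity gives 160 − 128 = 32. No deviation. ✓
Both hold — the low-cost type sends excess capacity.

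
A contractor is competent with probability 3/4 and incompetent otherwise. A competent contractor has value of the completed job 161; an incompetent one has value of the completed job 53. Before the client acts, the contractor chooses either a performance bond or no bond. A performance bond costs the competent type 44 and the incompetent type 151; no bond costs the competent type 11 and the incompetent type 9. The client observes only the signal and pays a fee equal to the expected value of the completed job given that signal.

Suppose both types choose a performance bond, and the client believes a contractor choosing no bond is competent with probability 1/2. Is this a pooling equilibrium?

At the pooled signal (bond) the client holds the prior 3/4 and pays 3/4·161 + 1/4·53 = 134. Off-path (no bond) belief 1/2 gives 1/2·161 + 1/2·53 = 107.
Competent: bond gives 134 − 44 = 90; no bond gives 107 − 11 = 96. Deviates. ✗
Incompetent: bond gives 134 − 151 = -17; no bond gives 107 − 9 = 98. Deviates. ✗

No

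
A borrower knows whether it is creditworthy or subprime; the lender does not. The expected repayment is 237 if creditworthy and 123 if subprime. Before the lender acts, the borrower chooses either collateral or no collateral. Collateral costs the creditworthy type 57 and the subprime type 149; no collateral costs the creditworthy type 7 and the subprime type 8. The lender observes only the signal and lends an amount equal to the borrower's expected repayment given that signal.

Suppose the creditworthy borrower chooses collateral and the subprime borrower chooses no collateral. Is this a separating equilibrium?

If types separate, collateral earns payment 237 and no collateral earns 123.
Creditworthy: collateral gives 237 − 57 = 180; no collateral gives 123 − 7 = 116. No deviation. ✓
Subprime: no collateral gives 123 − 8 = 115; collateral gives 237 − 149 = 88. No deviation. ✓
Neither type gains from mimicking the other.

Yes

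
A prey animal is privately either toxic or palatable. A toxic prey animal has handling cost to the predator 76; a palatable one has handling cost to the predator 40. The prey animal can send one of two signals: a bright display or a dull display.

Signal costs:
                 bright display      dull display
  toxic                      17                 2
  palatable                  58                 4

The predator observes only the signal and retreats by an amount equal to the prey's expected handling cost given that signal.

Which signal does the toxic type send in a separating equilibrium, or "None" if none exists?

bright display

Try toxic → bright display, palatable → dull display:
  If types separate, bright display earns payment 76 and dull display earns 40.
  Toxic: bright display gives 76 − 17 = 59; dull display gives 40 − 2 = 38. No deviation. ✓
  Palatable: dull display gives 40 − 4 = 36; bright display gives 76 − 58 = 18. No deviation. ✓
Both hold — the toxic type sends bright display.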